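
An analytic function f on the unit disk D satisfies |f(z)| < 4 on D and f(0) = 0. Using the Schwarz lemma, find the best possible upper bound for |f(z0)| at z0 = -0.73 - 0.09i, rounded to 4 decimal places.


Step 1: g = f/4 maps D -> D with g(0) = 0, so by the Schwarz lemma |g(z)| <= |z|, i.e. |f(z)| <= 4|z|; this is sharp (f(z) = 4z).
Step 2: |z0|^2 = (-0.73)^2 + (-0.09)^2 = 0.541
Step 3: |z0| = sqrt(0.541) = 0.735527
Step 4: Best bound = 4 * |z0| = 4 * 0.735527 = 2.9421

2.9421


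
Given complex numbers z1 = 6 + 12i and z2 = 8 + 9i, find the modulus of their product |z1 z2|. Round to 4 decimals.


Step 1: |z1| = sqrt(6^2 + 12^2) = sqrt(180)
Step 2: |z2| = sqrt(8^2 + 9^2) = sqrt(145)
Step 3: |z1*z2| = |z1|*|z2| = sqrt(180) * sqrt(145) = sqrt(180 * 145) = sqrt(26100)
Step 4: = 161.5549

161.5549


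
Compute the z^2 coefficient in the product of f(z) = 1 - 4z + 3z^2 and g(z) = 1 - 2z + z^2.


Step 1: z^2 term in f*g comes from: (1)*(z^2) + (-4z)*(-2z) + (3z^2)*(1)
Step 2: = 1 + 8 + 3
Step 3: = 12

12


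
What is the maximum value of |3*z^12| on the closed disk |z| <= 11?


Step 1: On |z| = 11, |f(z)| = 3 * |z|^12 = 3 * 11^12
Step 2: By maximum modulus principle, maximum is on boundary.
Step 3: Maximum = 3 * 3138428376721 = 9415285130163

9415285130163


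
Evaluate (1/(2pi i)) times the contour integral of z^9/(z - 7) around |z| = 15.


Step 1: f(z) = z^9, a = 7 is inside |z| = 15
Step 2: By Cauchy integral formula: (1/(2pi*i)) * integral = f(a)
Step 3: f(7) = 7^9 = 40353607

40353607


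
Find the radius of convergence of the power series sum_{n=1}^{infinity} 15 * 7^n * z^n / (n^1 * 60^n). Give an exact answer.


Step 1: General term a_n = 15 * 7^n / (n^1 * 60^n)
Step 2: By the root test, |a_n|^(1/n) = 15^(1/n) * 7 / (n^(1/n) * 60) -> 7/60 as n -> infinity (since 15^(1/n) -> 1 and n^(1/n) -> 1)
Step 3: R = 1/lim|a_n|^(1/n) = 60/7

60/7


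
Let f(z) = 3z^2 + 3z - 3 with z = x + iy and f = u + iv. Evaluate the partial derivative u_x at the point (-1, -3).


Step 1: f(z) = 3(x+iy)^2 + 3(x+iy) - 3
Step 2: u = 3(x^2 - y^2) + 3x - 3
Step 3: u_x = 6x + 3
Step 4: At (-1, -3): u_x = -6 + 3 = -3

-3


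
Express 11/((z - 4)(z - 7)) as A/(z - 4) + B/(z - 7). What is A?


Step 1: Multiply both sides by (z - 4) and set z = 4
Step 2: A = 11 / (4 - 7)
Step 3: A = 11 / (-3)
Step 4: A = -11/3

-11/3


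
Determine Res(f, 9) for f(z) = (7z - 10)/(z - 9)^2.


Step 1: Pole of order 2 at z = 9
Step 2: Res = lim d/dz [(z - 9)^2 * f(z)] as z -> 9
Step 3: (z - 9)^2 * f(z) = 7z - 10
Step 4: d/dz[7z - 10] = 7

7


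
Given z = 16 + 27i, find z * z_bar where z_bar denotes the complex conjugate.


Step 1: conj(z) = 16 - 27i
Step 2: z * conj(z) = 16^2 + 27^2
Step 3: = 256 + 729 = 985

985


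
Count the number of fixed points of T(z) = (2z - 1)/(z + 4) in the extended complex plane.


Step 1: Fixed points satisfy T(z) = z
Step 2: z^2 + 2z + 1 = 0
Step 3: Discriminant = 2^2 - 4*1*1 = 0
Step 4: Number of fixed points = 1

1


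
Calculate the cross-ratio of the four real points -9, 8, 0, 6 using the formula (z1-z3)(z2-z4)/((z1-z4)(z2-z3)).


Step 1: (z1-z3)(z2-z4) = (-9) * 2 = -18
Step 2: (z1-z4)(z2-z3) = (-15) * 8 = -120
Step 3: Cross-ratio = 18/120 = 3/20

3/20


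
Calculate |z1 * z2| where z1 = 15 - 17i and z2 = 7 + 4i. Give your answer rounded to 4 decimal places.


Step 1: |z1| = sqrt(15^2 + (-17)^2) = sqrt(514)
Step 2: |z2| = sqrt(7^2 + 4^2) = sqrt(65)
Step 3: |z1*z2| = |z1|*|z2| = sqrt(514) * sqrt(65) = sqrt(514 * 65) = sqrt(33410)
Step 4: = 182.784

182.784


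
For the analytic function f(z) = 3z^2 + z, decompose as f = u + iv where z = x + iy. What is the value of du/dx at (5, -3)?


Step 1: f(z) = 3(x+iy)^2 + (x+iy) + 0
Step 2: u = 3(x^2 - y^2) + x + 0
Step 3: u_x = 6x + 1
Step 4: At (5, -3): u_x = 30 + 1 = 31

31


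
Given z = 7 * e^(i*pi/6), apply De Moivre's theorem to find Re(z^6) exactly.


Step 1: By De Moivre's theorem, z^6 = 7^6 * e^(i*6*pi/6) = 117649 * (cos(pi) + i*sin(pi))
Step 2: |z|^6 = 7^6 = 117649
Step 3: The angle pi already lies in [0, 2*pi)
Step 4: cos(pi) = -1
Step 5: Re(z^6) = 117649 * (-1) = -117649

-117649


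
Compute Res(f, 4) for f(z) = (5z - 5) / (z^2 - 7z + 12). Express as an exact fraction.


Step 1: Q(z) = z^2 - 7z + 12 = (z - 4)(z - 3)
Step 2: Q'(z) = 2z - 7
Step 3: Q'(4) = 1, P(4) = 15
Step 4: Res = P(4)/Q'(4) = 15/1 = 15

15


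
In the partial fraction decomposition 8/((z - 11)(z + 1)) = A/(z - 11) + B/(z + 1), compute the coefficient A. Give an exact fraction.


Step 1: Multiply both sides by (z - 11) and set z = 11
Step 2: A = 8 / (11 + 1)
Step 3: A = 8 / 12
Step 4: A = 2/3

2/3


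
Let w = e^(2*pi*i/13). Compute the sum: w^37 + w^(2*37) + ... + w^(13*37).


Step 1: The sum sum_{j=1}^{n} w^(k*j) equals n if n | k, else 0.
Step 2: Here n = 13, k = 37
Step 3: Does n divide k? 13 | 37 -> False
Step 4: Sum = 0

0


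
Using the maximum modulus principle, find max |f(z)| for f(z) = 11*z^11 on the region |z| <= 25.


Step 1: On |z| = 25, |f(z)| = 11 * |z|^11 = 11 * 25^11
Step 2: By maximum modulus principle, maximum is on boundary.
Step 3: Maximum = 11 * 2384185791015625 = 26226043701171875

26226043701171875


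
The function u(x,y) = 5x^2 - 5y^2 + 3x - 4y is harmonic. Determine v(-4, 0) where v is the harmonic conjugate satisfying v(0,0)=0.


Step 1: v_x = -u_y = 10y + 4
Step 2: v_y = u_x = 10x + 3
Step 3: v = 10xy + 4x + 3y + C
Step 4: v(0,0) = 0 => C = 0
Step 5: v(-4, 0) = -16

-16


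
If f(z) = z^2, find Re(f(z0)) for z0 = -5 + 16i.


Step 1: z0 = -5 + 16i
Step 2: z0^2 = (-5)^2 - 16^2 - 160i
Step 3: real part = 25 - 256 = -231

-231


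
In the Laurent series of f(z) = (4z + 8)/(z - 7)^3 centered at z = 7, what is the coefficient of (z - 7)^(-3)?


Step 1: Write the numerator in powers of (z - 7): 4z + 8 = 4(z - 7) + (4*7 + 8) = 4(z - 7) + 36
Step 2: Divide by (z - 7)^3: f(z) = 36(z - 7)^(-3) + 4(z - 7)^(-2)
Step 3: This finite sum is the Laurent series of f about z = 7.
Step 4: Coefficient of (z - 7)^(-3) = 4*7 + 8 = 36

36


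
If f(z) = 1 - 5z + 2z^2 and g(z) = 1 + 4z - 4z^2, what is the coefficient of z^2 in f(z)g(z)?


Step 1: z^2 term in f*g comes from: (1)*(-4z^2) + (-5z)*(4z) + (2z^2)*(1)
Step 2: = -4 - 20 + 2
Step 3: = -22

-22


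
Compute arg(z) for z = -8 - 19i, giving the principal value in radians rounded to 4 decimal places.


Step 1: z = -8 - 19i
Step 2: arg(z) = atan2(-19, -8)
Step 3: arg(z) = -1.9693

-1.9693


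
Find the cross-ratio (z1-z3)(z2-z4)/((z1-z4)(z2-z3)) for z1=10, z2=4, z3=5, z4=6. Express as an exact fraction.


Step 1: (z1-z3)(z2-z4) = 5 * (-2) = -10
Step 2: (z1-z4)(z2-z3) = 4 * (-1) = -4
Step 3: Cross-ratio = 10/4 = 5/2

5/2


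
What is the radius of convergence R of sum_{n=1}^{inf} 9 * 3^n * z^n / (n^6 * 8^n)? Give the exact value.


Step 1: General term a_n = 9 * 3^n / (n^6 * 8^n)
Step 2: By the root test, |a_n|^(1/n) = 9^(1/n) * 3 / (n^(6/n) * 8) -> 3/8 as n -> infinity (since 9^(1/n) -> 1 and n^(6/n) -> 1)
Step 3: R = 1/lim|a_n|^(1/n) = 8/3

8/3


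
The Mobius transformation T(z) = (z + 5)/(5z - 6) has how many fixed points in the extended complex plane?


Step 1: Fixed points satisfy T(z) = z
Step 2: 5z^2 - 7z - 5 = 0
Step 3: Discriminant = (-7)^2 - 4*5*(-5) = 149
Step 4: Number of fixed points = 2

2


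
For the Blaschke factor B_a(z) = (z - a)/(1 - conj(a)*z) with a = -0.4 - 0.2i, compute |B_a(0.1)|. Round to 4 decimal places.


Step 1: Numerator z0 - a = 0.1 - (-0.4 - 0.2i) = 0.5 + 0.2i
Step 2: Denominator 1 - conj(a)*z0 = 1 - (-0.4 + 0.2i)*0.1 = 1.04 - 0.02i
Step 3: |z0 - a|^2 = 0.5^2 + 0.2^2 = 0.29; |1 - conj(a)*z0|^2 = 1.04^2 + (-0.02)^2 = 1.082
Step 4: |B_a(0.1)| = sqrt(0.29 / 1.082) = sqrt(0.268022)
Step 5: = 0.5177

0.5177


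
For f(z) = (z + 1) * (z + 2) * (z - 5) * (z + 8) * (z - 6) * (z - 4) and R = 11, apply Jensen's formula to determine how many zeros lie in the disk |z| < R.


Jensen's formula: (1/2pi)*integral log|f(Re^it)|dt = log|f(0)| + sum_{|a_k|<R} log(R/|a_k|)
Step 1: f(0) = 1 * 2 * (-5) * 8 * (-6) * (-4) = -1920
Step 2: log|f(0)| = log|-1| + log|-2| + log|5| + log|-8| + log|6| + log|4| = 7.5601
Step 3: Zeros inside |z| < 11: -1, -2, 5, -8, 6, 4
Step 4: Jensen sum = log(11/1) + log(11/2) + log(11/5) + log(11/8) + log(11/6) + log(11/4) = 6.8273
Step 5: n(R) = number of terms in the Jensen sum = count of zeros inside |z| < 11 = 6

6


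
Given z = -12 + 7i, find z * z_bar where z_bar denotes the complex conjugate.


Step 1: conj(z) = -12 - 7i
Step 2: z * conj(z) = (-12)^2 + 7^2
Step 3: = 144 + 49 = 193

193


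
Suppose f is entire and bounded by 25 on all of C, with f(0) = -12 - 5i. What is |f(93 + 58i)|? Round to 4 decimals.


Step 1: By Liouville's theorem, a bounded entire function is constant.
Step 2: f(z) = f(0) = -12 - 5i for all z.
Step 3: |f(w)| = |-12 - 5i| = sqrt(144 + 25)
Step 4: = 13.0

13.0


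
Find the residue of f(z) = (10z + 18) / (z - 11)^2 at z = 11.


Step 1: Pole of order 2 at z = 11
Step 2: Res = lim d/dz [(z - 11)^2 * f(z)] as z -> 11
Step 3: (z - 11)^2 * f(z) = 10z + 18
Step 4: d/dz[10z + 18] = 10

10


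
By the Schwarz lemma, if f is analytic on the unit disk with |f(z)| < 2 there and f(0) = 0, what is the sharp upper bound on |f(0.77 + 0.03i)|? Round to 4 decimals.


Step 1: g = f/2 maps D -> D with g(0) = 0, so by the Schwarz lemma |g(z)| <= |z|, i.e. |f(z)| <= 2|z|; this is sharp (f(z) = 2z).
Step 2: |z0|^2 = 0.77^2 + 0.03^2 = 0.5938
Step 3: |z0| = sqrt(0.5938) = 0.770584
Step 4: Best bound = 2 * |z0| = 2 * 0.770584 = 1.5412

1.5412


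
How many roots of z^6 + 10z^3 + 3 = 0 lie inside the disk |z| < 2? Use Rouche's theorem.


Step 1: On |z| = 2 the three terms have sizes |z^6| = 2^6 = 64, |10z^3| = 10*2^3 = 80, |3| = 3
Step 2: The dominant term is g(z) = 10z^3; let h(z) = z^6 + 3 so f = g + h
Step 3: On |z| = 2: |g| = 80 and |h| <= 64 + 3 = 67
Step 4: Since 80 > 67, |h| < |g| on |z| = 2, so by Rouche f has the same number of zeros as g inside |z| < 2
Step 5: g(z) = 10z^3 has 3 zeros (at the origin, multiplicity 3) inside |z| < 2. Answer = 3

3


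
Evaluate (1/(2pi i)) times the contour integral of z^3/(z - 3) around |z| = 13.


Step 1: f(z) = z^3, a = 3 is inside |z| = 13
Step 2: By Cauchy integral formula: (1/(2pi*i)) * integral = f(a)
Step 3: f(3) = 3^3 = 27

27


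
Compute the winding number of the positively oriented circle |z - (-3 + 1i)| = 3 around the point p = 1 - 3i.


Step 1: Center c = (-3, 1), radius = 3
Step 2: |p - c|^2 = 4^2 + (-4)^2 = 32
Step 3: r^2 = 9
Step 4: |p-c| > r so winding number = 0

0


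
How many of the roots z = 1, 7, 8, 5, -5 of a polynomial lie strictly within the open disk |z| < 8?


Step 1: Check each root:
  z = 1: |1| = 1 < 8
  z = 7: |7| = 7 < 8
  z = 8: |8| = 8 >= 8
  z = 5: |5| = 5 < 8
  z = -5: |-5| = 5 < 8
Step 2: Count = 4

4


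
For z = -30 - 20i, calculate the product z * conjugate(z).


Step 1: conj(z) = -30 + 20i
Step 2: z * conj(z) = (-30)^2 + (-20)^2
Step 3: = 900 + 400 = 1300

1300


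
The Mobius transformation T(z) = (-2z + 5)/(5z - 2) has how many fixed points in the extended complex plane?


Step 1: Fixed points satisfy T(z) = z
Step 2: 5z^2 - 5 = 0
Step 3: Discriminant = 0^2 - 4*5*(-5) = 100
Step 4: Number of fixed points = 2

2


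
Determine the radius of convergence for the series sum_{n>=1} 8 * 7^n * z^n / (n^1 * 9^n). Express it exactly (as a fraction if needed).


Step 1: General term a_n = 8 * 7^n / (n^1 * 9^n)
Step 2: By the root test, |a_n|^(1/n) = 8^(1/n) * 7 / (n^(1/n) * 9) -> 7/9 as n -> infinity (since 8^(1/n) -> 1 and n^(1/n) -> 1)
Step 3: R = 1/lim|a_n|^(1/n) = 9/7

9/7


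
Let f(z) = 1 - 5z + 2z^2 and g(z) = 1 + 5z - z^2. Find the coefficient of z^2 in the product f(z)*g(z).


Step 1: z^2 term in f*g comes from: (1)*(-z^2) + (-5z)*(5z) + (2z^2)*(1)
Step 2: = -1 - 25 + 2
Step 3: = -24

-24


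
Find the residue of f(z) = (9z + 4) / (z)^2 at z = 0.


Step 1: Pole of order 2 at z = 0
Step 2: Res = lim d/dz [(z)^2 * f(z)] as z -> 0
Step 3: (z)^2 * f(z) = 9z + 4
Step 4: d/dz[9z + 4] = 9

9


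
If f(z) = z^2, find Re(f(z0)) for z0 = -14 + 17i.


Step 1: z0 = -14 + 17i
Step 2: z0^2 = (-14)^2 - 17^2 - 476i
Step 3: real part = 196 - 289 = -93

-93


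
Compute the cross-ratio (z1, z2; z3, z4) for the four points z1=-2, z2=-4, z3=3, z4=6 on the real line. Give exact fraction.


Step 1: (z1-z3)(z2-z4) = (-5) * (-10) = 50
Step 2: (z1-z4)(z2-z3) = (-8) * (-7) = 56
Step 3: Cross-ratio = 50/56 = 25/28

25/28


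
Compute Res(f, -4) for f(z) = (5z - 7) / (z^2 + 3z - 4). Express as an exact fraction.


Step 1: Q(z) = z^2 + 3z - 4 = (z + 4)(z - 1)
Step 2: Q'(z) = 2z + 3
Step 3: Q'(-4) = -5, P(-4) = -27
Step 4: Res = P(-4)/Q'(-4) = -27/(-5) = 27/5

27/5


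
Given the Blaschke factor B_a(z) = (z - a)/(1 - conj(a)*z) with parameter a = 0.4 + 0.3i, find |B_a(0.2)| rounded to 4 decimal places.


Step 1: Numerator z0 - a = 0.2 - (0.4 + 0.3i) = -0.2 - 0.3i
Step 2: Denominator 1 - conj(a)*z0 = 1 - (0.4 - 0.3i)*0.2 = 0.92 + 0.06i
Step 3: |z0 - a|^2 = (-0.2)^2 + (-0.3)^2 = 0.13; |1 - conj(a)*z0|^2 = 0.92^2 + 0.06^2 = 0.85
Step 4: |B_a(0.2)| = sqrt(0.13 / 0.85) = sqrt(0.152941)
Step 5: = 0.3911

0.3911


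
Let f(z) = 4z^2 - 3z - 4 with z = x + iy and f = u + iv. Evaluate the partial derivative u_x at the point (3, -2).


Step 1: f(z) = 4(x+iy)^2 - 3(x+iy) - 4
Step 2: u = 4(x^2 - y^2) - 3x - 4
Step 3: u_x = 8x - 3
Step 4: At (3, -2): u_x = 24 - 3 = 21

21


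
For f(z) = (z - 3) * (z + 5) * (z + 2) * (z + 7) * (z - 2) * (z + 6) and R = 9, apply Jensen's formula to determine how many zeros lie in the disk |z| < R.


Jensen's formula: (1/2pi)*integral log|f(Re^it)|dt = log|f(0)| + sum_{|a_k|<R} log(R/|a_k|)
Step 1: f(0) = (-3) * 5 * 2 * 7 * (-2) * 6 = 2520
Step 2: log|f(0)| = log|3| + log|-5| + log|-2| + log|-7| + log|2| + log|-6| = 7.832
Step 3: Zeros inside |z| < 9: 3, -5, -2, -7, 2, -6
Step 4: Jensen sum = log(9/3) + log(9/5) + log(9/2) + log(9/7) + log(9/2) + log(9/6) = 5.3513
Step 5: n(R) = number of terms in the Jensen sum = count of zeros inside |z| < 9 = 6

6


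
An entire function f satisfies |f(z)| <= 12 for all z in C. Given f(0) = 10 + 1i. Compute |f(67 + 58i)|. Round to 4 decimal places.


Step 1: By Liouville's theorem, a bounded entire function is constant.
Step 2: f(z) = f(0) = 10 + 1i for all z.
Step 3: |f(w)| = |10 + 1i| = sqrt(100 + 1)
Step 4: = 10.0499

10.0499


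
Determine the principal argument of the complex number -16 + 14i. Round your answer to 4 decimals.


Step 1: z = -16 + 14i
Step 2: arg(z) = atan2(14, -16)
Step 3: arg(z) = 2.4228

2.4228


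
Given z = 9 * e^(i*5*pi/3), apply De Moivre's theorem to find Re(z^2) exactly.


Step 1: By De Moivre's theorem, z^2 = 9^2 * e^(i*2*5*pi/3) = 81 * (cos(10*pi/3) + i*sin(10*pi/3))
Step 2: |z|^2 = 9^2 = 81
Step 3: Reduce the angle mod 2*pi: 10*pi/3 - 2*pi = 4*pi/3
Step 4: cos(4*pi/3) = -1/2
Step 5: Re(z^2) = 81 * (-1/2) = -81/2

-81/2


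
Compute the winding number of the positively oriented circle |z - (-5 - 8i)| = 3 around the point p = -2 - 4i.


Step 1: Center c = (-5, -8), radius = 3
Step 2: |p - c|^2 = 3^2 + 4^2 = 25
Step 3: r^2 = 9
Step 4: |p-c| > r so winding number = 0

0


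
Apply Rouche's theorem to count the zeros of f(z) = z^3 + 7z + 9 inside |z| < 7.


Step 1: On |z| = 7 the three terms have sizes |z^3| = 7^3 = 343, |7z| = 7*7 = 49, |9| = 9
Step 2: The dominant term is g(z) = z^3; let h(z) = 7z + 9 so f = g + h
Step 3: On |z| = 7: |g| = 343 and |h| <= 49 + 9 = 58
Step 4: Since 343 > 58, |h| < |g| on |z| = 7, so by Rouche f has the same number of zeros as g inside |z| < 7
Step 5: g(z) = z^3 has 3 zeros (all at the origin) inside |z| < 7. Answer = 3

3


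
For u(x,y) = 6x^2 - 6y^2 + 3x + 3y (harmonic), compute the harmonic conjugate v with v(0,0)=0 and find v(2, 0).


Step 1: v_x = -u_y = 12y - 3
Step 2: v_y = u_x = 12x + 3
Step 3: v = 12xy - 3x + 3y + C
Step 4: v(0,0) = 0 => C = 0
Step 5: v(2, 0) = -6

-6


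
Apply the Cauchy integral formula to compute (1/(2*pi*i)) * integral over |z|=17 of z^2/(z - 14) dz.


Step 1: f(z) = z^2, a = 14 is inside |z| = 17
Step 2: By Cauchy integral formula: (1/(2pi*i)) * integral = f(a)
Step 3: f(14) = 14^2 = 196

196


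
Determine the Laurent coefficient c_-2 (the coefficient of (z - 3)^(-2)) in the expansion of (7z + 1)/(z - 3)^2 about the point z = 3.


Step 1: Write the numerator in powers of (z - 3): 7z + 1 = 7(z - 3) + (7*3 + 1) = 7(z - 3) + 22
Step 2: Divide by (z - 3)^2: f(z) = 22(z - 3)^(-2) + 7(z - 3)^(-1)
Step 3: This finite sum is the Laurent series of f about z = 3.
Step 4: Coefficient of (z - 3)^(-2) = 7*3 + 1 = 22

22


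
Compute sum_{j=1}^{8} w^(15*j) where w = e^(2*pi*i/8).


Step 1: The sum sum_{j=1}^{n} w^(k*j) equals n if n | k, else 0.
Step 2: Here n = 8, k = 15
Step 3: Does n divide k? 8 | 15 -> False
Step 4: Sum = 0

0


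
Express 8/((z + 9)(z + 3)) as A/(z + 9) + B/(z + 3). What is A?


Step 1: Multiply both sides by (z + 9) and set z = -9
Step 2: A = 8 / (-9 + 3)
Step 3: A = 8 / (-6)
Step 4: A = -4/3

-4/3


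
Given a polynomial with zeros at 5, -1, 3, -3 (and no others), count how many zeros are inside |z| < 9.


Step 1: Check each root:
  z = 5: |5| = 5 < 9
  z = -1: |-1| = 1 < 9
  z = 3: |3| = 3 < 9
  z = -3: |-3| = 3 < 9
Step 2: Count = 4

4


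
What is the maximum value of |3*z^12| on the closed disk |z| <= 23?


Step 1: On |z| = 23, |f(z)| = 3 * |z|^12 = 3 * 23^12
Step 2: By maximum modulus principle, maximum is on boundary.
Step 3: Maximum = 3 * 21914624432020321 = 65743873296060963

65743873296060963


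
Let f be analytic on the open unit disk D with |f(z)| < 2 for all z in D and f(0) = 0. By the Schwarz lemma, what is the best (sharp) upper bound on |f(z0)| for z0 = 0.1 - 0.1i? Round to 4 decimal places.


Step 1: g = f/2 maps D -> D with g(0) = 0, so by the Schwarz lemma |g(z)| <= |z|, i.e. |f(z)| <= 2|z|; this is sharp (f(z) = 2z).
Step 2: |z0|^2 = 0.1^2 + (-0.1)^2 = 0.02
Step 3: |z0| = sqrt(0.02) = 0.141421
Step 4: Best bound = 2 * |z0| = 2 * 0.141421 = 0.2828

0.2828


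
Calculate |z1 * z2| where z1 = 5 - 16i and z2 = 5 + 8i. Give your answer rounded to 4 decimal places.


Step 1: |z1| = sqrt(5^2 + (-16)^2) = sqrt(281)
Step 2: |z2| = sqrt(5^2 + 8^2) = sqrt(89)
Step 3: |z1*z2| = |z1|*|z2| = sqrt(281) * sqrt(89) = sqrt(281 * 89) = sqrt(25009)
Step 4: = 158.1423

158.1423


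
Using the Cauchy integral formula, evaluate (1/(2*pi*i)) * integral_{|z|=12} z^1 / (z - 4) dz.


Step 1: f(z) = z^1, a = 4 is inside |z| = 12
Step 2: By Cauchy integral formula: (1/(2pi*i)) * integral = f(a)
Step 3: f(4) = 4^1 = 4

4


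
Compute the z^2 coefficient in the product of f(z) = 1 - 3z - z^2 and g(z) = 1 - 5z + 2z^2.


Step 1: z^2 term in f*g comes from: (1)*(2z^2) + (-3z)*(-5z) + (-z^2)*(1)
Step 2: = 2 + 15 - 1
Step 3: = 16

16


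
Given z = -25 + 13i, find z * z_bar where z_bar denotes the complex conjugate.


Step 1: conj(z) = -25 - 13i
Step 2: z * conj(z) = (-25)^2 + 13^2
Step 3: = 625 + 169 = 794

794


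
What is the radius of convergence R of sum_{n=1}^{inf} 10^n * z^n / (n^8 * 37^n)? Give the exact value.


Step 1: General term a_n = 10^n / (n^8 * 37^n)
Step 2: By the root test, |a_n|^(1/n) = 10 / (n^(8/n) * 37) -> 10/37 as n -> infinity (since n^(8/n) -> 1)
Step 3: R = 1/lim|a_n|^(1/n) = 37/10

37/10


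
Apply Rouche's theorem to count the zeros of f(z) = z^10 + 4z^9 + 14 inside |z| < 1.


Step 1: On |z| = 1 the three terms have sizes |z^10| = 1^10 = 1, |4z^9| = 4*1^9 = 4, |14| = 14
Step 2: The dominant term is g(z) = 14; let h(z) = z^10 + 4z^9 so f = g + h
Step 3: On |z| = 1: |g| = 14 and |h| <= 1 + 4 = 5
Step 4: Since 14 > 5, |h| < |g| on |z| = 1, so by Rouche f has the same number of zeros as g inside |z| < 1
Step 5: g(z) = 14 is a nonzero constant with no zeros inside |z| < 1. Answer = 0

0


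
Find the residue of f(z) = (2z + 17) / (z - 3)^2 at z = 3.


Step 1: Pole of order 2 at z = 3
Step 2: Res = lim d/dz [(z - 3)^2 * f(z)] as z -> 3
Step 3: (z - 3)^2 * f(z) = 2z + 17
Step 4: d/dz[2z + 17] = 2

2


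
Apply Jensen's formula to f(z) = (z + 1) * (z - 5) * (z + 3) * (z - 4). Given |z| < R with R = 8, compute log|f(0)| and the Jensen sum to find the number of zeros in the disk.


Jensen's formula: (1/2pi)*integral log|f(Re^it)|dt = log|f(0)| + sum_{|a_k|<R} log(R/|a_k|)
Step 1: f(0) = 1 * (-5) * 3 * (-4) = 60
Step 2: log|f(0)| = log|-1| + log|5| + log|-3| + log|4| = 4.0943
Step 3: Zeros inside |z| < 8: -1, 5, -3, 4
Step 4: Jensen sum = log(8/1) + log(8/5) + log(8/3) + log(8/4) = 4.2234
Step 5: n(R) = number of terms in the Jensen sum = count of zeros inside |z| < 8 = 4

4


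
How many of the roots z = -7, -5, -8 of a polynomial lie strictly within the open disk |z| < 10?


Step 1: Check each root:
  z = -7: |-7| = 7 < 10
  z = -5: |-5| = 5 < 10
  z = -8: |-8| = 8 < 10
Step 2: Count = 3

3


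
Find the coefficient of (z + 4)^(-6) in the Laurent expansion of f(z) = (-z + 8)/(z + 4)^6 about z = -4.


Step 1: Write the numerator in powers of (z + 4): -z + 8 = -(z + 4) + (-1*(-4) + 8) = -(z + 4) + 12
Step 2: Divide by (z + 4)^6: f(z) = 12(z + 4)^(-6) - (z + 4)^(-5)
Step 3: This finite sum is the Laurent series of f about z = -4.
Step 4: Coefficient of (z + 4)^(-6) = -1*(-4) + 8 = 12

12


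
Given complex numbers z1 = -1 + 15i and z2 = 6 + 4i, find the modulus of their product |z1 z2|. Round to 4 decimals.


Step 1: |z1| = sqrt((-1)^2 + 15^2) = sqrt(226)
Step 2: |z2| = sqrt(6^2 + 4^2) = sqrt(52)
Step 3: |z1*z2| = |z1|*|z2| = sqrt(226) * sqrt(52) = sqrt(226 * 52) = sqrt(11752)
Step 4: = 108.4066

108.4066


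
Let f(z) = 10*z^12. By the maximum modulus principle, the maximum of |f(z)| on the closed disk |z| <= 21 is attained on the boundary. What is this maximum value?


Step 1: On |z| = 21, |f(z)| = 10 * |z|^12 = 10 * 21^12
Step 2: By maximum modulus principle, maximum is on boundary.
Step 3: Maximum = 10 * 7355827511386641 = 73558275113866410

73558275113866410


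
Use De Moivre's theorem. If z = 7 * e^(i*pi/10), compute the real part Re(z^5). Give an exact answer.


Step 1: By De Moivre's theorem, z^5 = 7^5 * e^(i*5*pi/10) = 16807 * (cos(pi/2) + i*sin(pi/2))
Step 2: |z|^5 = 7^5 = 16807
Step 3: The angle pi/2 already lies in [0, 2*pi)
Step 4: cos(pi/2) = 0
Step 5: Re(z^5) = 16807 * 0 = 0

0


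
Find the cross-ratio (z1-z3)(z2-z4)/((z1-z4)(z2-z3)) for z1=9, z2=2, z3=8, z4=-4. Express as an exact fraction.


Step 1: (z1-z3)(z2-z4) = 1 * 6 = 6
Step 2: (z1-z4)(z2-z3) = 13 * (-6) = -78
Step 3: Cross-ratio = -6/78 = -1/13

-1/13


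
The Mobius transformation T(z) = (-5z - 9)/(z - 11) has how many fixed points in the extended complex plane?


Step 1: Fixed points satisfy T(z) = z
Step 2: z^2 - 6z + 9 = 0
Step 3: Discriminant = (-6)^2 - 4*1*9 = 0
Step 4: Number of fixed points = 1

1


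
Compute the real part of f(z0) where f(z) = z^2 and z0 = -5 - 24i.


Step 1: z0 = -5 - 24i
Step 2: z0^2 = (-5)^2 - (-24)^2 + 240i
Step 3: real part = 25 - 576 = -551

-551


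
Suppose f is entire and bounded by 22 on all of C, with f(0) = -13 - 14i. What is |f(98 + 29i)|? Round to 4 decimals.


Step 1: By Liouville's theorem, a bounded entire function is constant.
Step 2: f(z) = f(0) = -13 - 14i for all z.
Step 3: |f(w)| = |-13 - 14i| = sqrt(169 + 196)
Step 4: = 19.105

19.105


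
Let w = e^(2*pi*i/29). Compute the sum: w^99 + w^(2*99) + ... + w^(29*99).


Step 1: The sum sum_{j=1}^{n} w^(k*j) equals n if n | k, else 0.
Step 2: Here n = 29, k = 99
Step 3: Does n divide k? 29 | 99 -> False
Step 4: Sum = 0

0


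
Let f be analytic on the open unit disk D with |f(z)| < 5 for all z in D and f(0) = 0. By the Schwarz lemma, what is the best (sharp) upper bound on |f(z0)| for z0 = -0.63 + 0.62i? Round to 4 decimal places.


Step 1: g = f/5 maps D -> D with g(0) = 0, so by the Schwarz lemma |g(z)| <= |z|, i.e. |f(z)| <= 5|z|; this is sharp (f(z) = 5z).
Step 2: |z0|^2 = (-0.63)^2 + 0.62^2 = 0.7813
Step 3: |z0| = sqrt(0.7813) = 0.883912
Step 4: Best bound = 5 * |z0| = 5 * 0.883912 = 4.4196

4.4196


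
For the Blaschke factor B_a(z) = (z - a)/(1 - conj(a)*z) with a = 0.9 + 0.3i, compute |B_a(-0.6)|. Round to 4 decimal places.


Step 1: Numerator z0 - a = -0.6 - (0.9 + 0.3i) = -1.5 - 0.3i
Step 2: Denominator 1 - conj(a)*z0 = 1 - (0.9 - 0.3i)*(-0.6) = 1.54 - 0.18i
Step 3: |z0 - a|^2 = (-1.5)^2 + (-0.3)^2 = 2.34; |1 - conj(a)*z0|^2 = 1.54^2 + (-0.18)^2 = 2.404
Step 4: |B_a(-0.6)| = sqrt(2.34 / 2.404) = sqrt(0.973378)
Step 5: = 0.9866

0.9866


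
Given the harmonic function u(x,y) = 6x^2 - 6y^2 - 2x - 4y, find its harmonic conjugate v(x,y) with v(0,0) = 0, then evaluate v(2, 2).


Step 1: v_x = -u_y = 12y + 4
Step 2: v_y = u_x = 12x - 2
Step 3: v = 12xy + 4x - 2y + C
Step 4: v(0,0) = 0 => C = 0
Step 5: v(2, 2) = 52

52


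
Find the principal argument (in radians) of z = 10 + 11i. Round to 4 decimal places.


Step 1: z = 10 + 11i
Step 2: arg(z) = atan2(11, 10)
Step 3: arg(z) = 0.833

0.833


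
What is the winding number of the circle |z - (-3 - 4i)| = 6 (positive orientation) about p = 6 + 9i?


Step 1: Center c = (-3, -4), radius = 6
Step 2: |p - c|^2 = 9^2 + 13^2 = 250
Step 3: r^2 = 36
Step 4: |p-c| > r so winding number = 0

0


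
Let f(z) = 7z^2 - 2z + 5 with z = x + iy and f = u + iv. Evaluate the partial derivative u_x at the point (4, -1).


Step 1: f(z) = 7(x+iy)^2 - 2(x+iy) + 5
Step 2: u = 7(x^2 - y^2) - 2x + 5
Step 3: u_x = 14x - 2
Step 4: At (4, -1): u_x = 56 - 2 = 54

54


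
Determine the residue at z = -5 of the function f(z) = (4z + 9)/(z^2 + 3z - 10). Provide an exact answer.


Step 1: Q(z) = z^2 + 3z - 10 = (z + 5)(z - 2)
Step 2: Q'(z) = 2z + 3
Step 3: Q'(-5) = -7, P(-5) = -11
Step 4: Res = P(-5)/Q'(-5) = -11/(-7) = 11/7

11/7


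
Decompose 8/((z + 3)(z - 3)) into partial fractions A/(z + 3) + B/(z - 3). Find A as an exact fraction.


Step 1: Multiply both sides by (z + 3) and set z = -3
Step 2: A = 8 / (-3 - 3)
Step 3: A = 8 / (-6)
Step 4: A = -4/3

-4/3


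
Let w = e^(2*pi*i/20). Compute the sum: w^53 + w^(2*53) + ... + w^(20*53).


Step 1: The sum sum_{j=1}^{n} w^(k*j) equals n if n | k, else 0.
Step 2: Here n = 20, k = 53
Step 3: Does n divide k? 20 | 53 -> False
Step 4: Sum = 0

0


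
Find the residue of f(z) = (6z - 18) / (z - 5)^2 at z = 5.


Step 1: Pole of order 2 at z = 5
Step 2: Res = lim d/dz [(z - 5)^2 * f(z)] as z -> 5
Step 3: (z - 5)^2 * f(z) = 6z - 18
Step 4: d/dz[6z - 18] = 6

6


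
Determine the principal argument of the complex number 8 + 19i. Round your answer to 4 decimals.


Step 1: z = 8 + 19i
Step 2: arg(z) = atan2(19, 8)
Step 3: arg(z) = 1.1723

1.1723


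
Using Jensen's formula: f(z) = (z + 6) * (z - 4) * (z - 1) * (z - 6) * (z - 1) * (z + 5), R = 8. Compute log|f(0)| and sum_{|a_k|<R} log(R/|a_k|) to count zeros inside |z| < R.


Jensen's formula: (1/2pi)*integral log|f(Re^it)|dt = log|f(0)| + sum_{|a_k|<R} log(R/|a_k|)
Step 1: f(0) = 6 * (-4) * (-1) * (-6) * (-1) * 5 = 720
Step 2: log|f(0)| = log|-6| + log|4| + log|1| + log|6| + log|1| + log|-5| = 6.5793
Step 3: Zeros inside |z| < 8: -6, 4, 1, 6, 1, -5
Step 4: Jensen sum = log(8/6) + log(8/4) + log(8/1) + log(8/6) + log(8/1) + log(8/5) = 5.8974
Step 5: n(R) = number of terms in the Jensen sum = count of zeros inside |z| < 8 = 6

6


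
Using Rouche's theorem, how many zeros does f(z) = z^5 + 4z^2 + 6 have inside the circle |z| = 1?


Step 1: On |z| = 1 the three terms have sizes |z^5| = 1^5 = 1, |4z^2| = 4*1^2 = 4, |6| = 6
Step 2: The dominant term is g(z) = 6; let h(z) = z^5 + 4z^2 so f = g + h
Step 3: On |z| = 1: |g| = 6 and |h| <= 1 + 4 = 5
Step 4: Since 6 > 5, |h| < |g| on |z| = 1, so by Rouche f has the same number of zeros as g inside |z| < 1
Step 5: g(z) = 6 is a nonzero constant with no zeros inside |z| < 1. Answer = 0

0


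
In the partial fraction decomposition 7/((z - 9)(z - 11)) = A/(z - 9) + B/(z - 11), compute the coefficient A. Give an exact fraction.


Step 1: Multiply both sides by (z - 9) and set z = 9
Step 2: A = 7 / (9 - 11)
Step 3: A = 7 / (-2)
Step 4: A = -7/2

-7/2


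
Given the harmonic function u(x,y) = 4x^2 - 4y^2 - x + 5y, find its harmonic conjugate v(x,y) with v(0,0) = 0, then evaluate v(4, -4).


Step 1: v_x = -u_y = 8y - 5
Step 2: v_y = u_x = 8x - 1
Step 3: v = 8xy - 5x - y + C
Step 4: v(0,0) = 0 => C = 0
Step 5: v(4, -4) = -144

-144


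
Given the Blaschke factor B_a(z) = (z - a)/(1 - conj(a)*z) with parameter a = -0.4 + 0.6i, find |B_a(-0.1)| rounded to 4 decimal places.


Step 1: Numerator z0 - a = -0.1 - (-0.4 + 0.6i) = 0.3 - 0.6i
Step 2: Denominator 1 - conj(a)*z0 = 1 - (-0.4 - 0.6i)*(-0.1) = 0.96 - 0.06i
Step 3: |z0 - a|^2 = 0.3^2 + (-0.6)^2 = 0.45; |1 - conj(a)*z0|^2 = 0.96^2 + (-0.06)^2 = 0.9252
Step 4: |B_a(-0.1)| = sqrt(0.45 / 0.9252) = sqrt(0.486381)
Step 5: = 0.6974

0.6974


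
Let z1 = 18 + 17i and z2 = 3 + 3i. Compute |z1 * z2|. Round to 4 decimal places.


Step 1: |z1| = sqrt(18^2 + 17^2) = sqrt(613)
Step 2: |z2| = sqrt(3^2 + 3^2) = sqrt(18)
Step 3: |z1*z2| = |z1|*|z2| = sqrt(613) * sqrt(18) = sqrt(613 * 18) = sqrt(11034)
Step 4: = 105.0428

105.0428


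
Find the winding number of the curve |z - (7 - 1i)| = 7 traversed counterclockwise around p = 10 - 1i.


Step 1: Center c = (7, -1), radius = 7
Step 2: |p - c|^2 = 3^2 + 0^2 = 9
Step 3: r^2 = 49
Step 4: |p-c| < r so winding number = 1

1


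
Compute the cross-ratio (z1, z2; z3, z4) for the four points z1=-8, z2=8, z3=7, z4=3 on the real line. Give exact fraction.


Step 1: (z1-z3)(z2-z4) = (-15) * 5 = -75
Step 2: (z1-z4)(z2-z3) = (-11) * 1 = -11
Step 3: Cross-ratio = 75/11 = 75/11

75/11


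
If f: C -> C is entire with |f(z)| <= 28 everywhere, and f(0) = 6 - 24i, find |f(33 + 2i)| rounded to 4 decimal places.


Step 1: By Liouville's theorem, a bounded entire function is constant.
Step 2: f(z) = f(0) = 6 - 24i for all z.
Step 3: |f(w)| = |6 - 24i| = sqrt(36 + 576)
Step 4: = 24.7386

24.7386


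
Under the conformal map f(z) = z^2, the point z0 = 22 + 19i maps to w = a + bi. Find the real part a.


Step 1: z0 = 22 + 19i
Step 2: z0^2 = 22^2 - 19^2 + 836i
Step 3: real part = 484 - 361 = 123

123


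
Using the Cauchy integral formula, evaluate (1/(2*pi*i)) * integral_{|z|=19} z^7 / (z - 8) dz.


Step 1: f(z) = z^7, a = 8 is inside |z| = 19
Step 2: By Cauchy integral formula: (1/(2pi*i)) * integral = f(a)
Step 3: f(8) = 8^7 = 2097152

2097152


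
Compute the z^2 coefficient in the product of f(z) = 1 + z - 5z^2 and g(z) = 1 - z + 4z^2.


Step 1: z^2 term in f*g comes from: (1)*(4z^2) + (z)*(-z) + (-5z^2)*(1)
Step 2: = 4 - 1 - 5
Step 3: = -2

-2


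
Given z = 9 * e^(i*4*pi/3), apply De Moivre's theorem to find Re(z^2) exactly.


Step 1: By De Moivre's theorem, z^2 = 9^2 * e^(i*2*4*pi/3) = 81 * (cos(8*pi/3) + i*sin(8*pi/3))
Step 2: |z|^2 = 9^2 = 81
Step 3: Reduce the angle mod 2*pi: 8*pi/3 - 2*pi = 2*pi/3
Step 4: cos(2*pi/3) = -1/2
Step 5: Re(z^2) = 81 * (-1/2) = -81/2

-81/2


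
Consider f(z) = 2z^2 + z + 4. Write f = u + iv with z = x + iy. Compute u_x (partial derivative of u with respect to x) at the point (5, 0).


Step 1: f(z) = 2(x+iy)^2 + (x+iy) + 4
Step 2: u = 2(x^2 - y^2) + x + 4
Step 3: u_x = 4x + 1
Step 4: At (5, 0): u_x = 20 + 1 = 21

21


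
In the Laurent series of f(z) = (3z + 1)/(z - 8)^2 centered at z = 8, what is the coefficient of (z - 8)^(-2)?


Step 1: Write the numerator in powers of (z - 8): 3z + 1 = 3(z - 8) + (3*8 + 1) = 3(z - 8) + 25
Step 2: Divide by (z - 8)^2: f(z) = 25(z - 8)^(-2) + 3(z - 8)^(-1)
Step 3: This finite sum is the Laurent series of f about z = 8.
Step 4: Coefficient of (z - 8)^(-2) = 3*8 + 1 = 25

25


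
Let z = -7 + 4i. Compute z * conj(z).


Step 1: conj(z) = -7 - 4i
Step 2: z * conj(z) = (-7)^2 + 4^2
Step 3: = 49 + 16 = 65

65


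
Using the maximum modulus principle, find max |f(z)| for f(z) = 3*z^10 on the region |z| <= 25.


Step 1: On |z| = 25, |f(z)| = 3 * |z|^10 = 3 * 25^10
Step 2: By maximum modulus principle, maximum is on boundary.
Step 3: Maximum = 3 * 95367431640625 = 286102294921875

286102294921875


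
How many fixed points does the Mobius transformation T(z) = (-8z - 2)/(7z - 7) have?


Step 1: Fixed points satisfy T(z) = z
Step 2: 7z^2 + z + 2 = 0
Step 3: Discriminant = 1^2 - 4*7*2 = -55
Step 4: Number of fixed points = 2

2


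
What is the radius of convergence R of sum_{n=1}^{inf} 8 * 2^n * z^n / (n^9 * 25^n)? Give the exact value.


Step 1: General term a_n = 8 * 2^n / (n^9 * 25^n)
Step 2: By the root test, |a_n|^(1/n) = 8^(1/n) * 2 / (n^(9/n) * 25) -> 2/25 as n -> infinity (since 8^(1/n) -> 1 and n^(9/n) -> 1)
Step 3: R = 1/lim|a_n|^(1/n) = 25/2

25/2


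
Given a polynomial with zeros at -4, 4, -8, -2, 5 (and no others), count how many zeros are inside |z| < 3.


Step 1: Check each root:
  z = -4: |-4| = 4 >= 3
  z = 4: |4| = 4 >= 3
  z = -8: |-8| = 8 >= 3
  z = -2: |-2| = 2 < 3
  z = 5: |5| = 5 >= 3
Step 2: Count = 1

1


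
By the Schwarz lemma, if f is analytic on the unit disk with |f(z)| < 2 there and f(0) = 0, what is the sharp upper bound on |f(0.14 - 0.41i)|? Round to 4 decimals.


Step 1: g = f/2 maps D -> D with g(0) = 0, so by the Schwarz lemma |g(z)| <= |z|, i.e. |f(z)| <= 2|z|; this is sharp (f(z) = 2z).
Step 2: |z0|^2 = 0.14^2 + (-0.41)^2 = 0.1877
Step 3: |z0| = sqrt(0.1877) = 0.433244
Step 4: Best bound = 2 * |z0| = 2 * 0.433244 = 0.8665

0.8665


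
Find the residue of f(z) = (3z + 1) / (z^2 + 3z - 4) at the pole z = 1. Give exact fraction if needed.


Step 1: Q(z) = z^2 + 3z - 4 = (z - 1)(z + 4)
Step 2: Q'(z) = 2z + 3
Step 3: Q'(1) = 5, P(1) = 4
Step 4: Res = P(1)/Q'(1) = 4/5 = 4/5

4/5


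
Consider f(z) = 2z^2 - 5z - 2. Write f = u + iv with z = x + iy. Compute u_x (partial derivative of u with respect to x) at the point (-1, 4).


Step 1: f(z) = 2(x+iy)^2 - 5(x+iy) - 2
Step 2: u = 2(x^2 - y^2) - 5x - 2
Step 3: u_x = 4x - 5
Step 4: At (-1, 4): u_x = -4 - 5 = -9

-9


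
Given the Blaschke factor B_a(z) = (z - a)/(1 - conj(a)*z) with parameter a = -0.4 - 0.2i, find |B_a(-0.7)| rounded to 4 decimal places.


Step 1: Numerator z0 - a = -0.7 - (-0.4 - 0.2i) = -0.3 + 0.2i
Step 2: Denominator 1 - conj(a)*z0 = 1 - (-0.4 + 0.2i)*(-0.7) = 0.72 + 0.14i
Step 3: |z0 - a|^2 = (-0.3)^2 + 0.2^2 = 0.13; |1 - conj(a)*z0|^2 = 0.72^2 + 0.14^2 = 0.538
Step 4: |B_a(-0.7)| = sqrt(0.13 / 0.538) = sqrt(0.241636)
Step 5: = 0.4916

0.4916


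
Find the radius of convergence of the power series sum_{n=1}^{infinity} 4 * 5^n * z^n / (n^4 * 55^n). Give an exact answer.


Step 1: General term a_n = 4 * 5^n / (n^4 * 55^n)
Step 2: By the root test, |a_n|^(1/n) = 4^(1/n) * 5 / (n^(4/n) * 55) -> 5/55 as n -> infinity (since 4^(1/n) -> 1 and n^(4/n) -> 1)
Step 3: R = 1/lim|a_n|^(1/n) = 55/5 = 11

11


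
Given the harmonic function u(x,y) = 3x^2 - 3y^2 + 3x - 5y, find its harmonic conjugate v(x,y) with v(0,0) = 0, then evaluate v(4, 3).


Step 1: v_x = -u_y = 6y + 5
Step 2: v_y = u_x = 6x + 3
Step 3: v = 6xy + 5x + 3y + C
Step 4: v(0,0) = 0 => C = 0
Step 5: v(4, 3) = 101

101


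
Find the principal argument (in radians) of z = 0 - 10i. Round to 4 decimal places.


Step 1: z = 0 - 10i
Step 2: arg(z) = atan2(-10, 0)
Step 3: arg(z) = -1.5708

-1.5708


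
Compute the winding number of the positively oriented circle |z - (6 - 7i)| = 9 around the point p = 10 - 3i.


Step 1: Center c = (6, -7), radius = 9
Step 2: |p - c|^2 = 4^2 + 4^2 = 32
Step 3: r^2 = 81
Step 4: |p-c| < r so winding number = 1

1


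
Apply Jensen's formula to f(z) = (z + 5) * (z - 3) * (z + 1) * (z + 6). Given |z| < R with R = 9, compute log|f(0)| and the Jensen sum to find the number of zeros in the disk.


Jensen's formula: (1/2pi)*integral log|f(Re^it)|dt = log|f(0)| + sum_{|a_k|<R} log(R/|a_k|)
Step 1: f(0) = 5 * (-3) * 1 * 6 = -90
Step 2: log|f(0)| = log|-5| + log|3| + log|-1| + log|-6| = 4.4998
Step 3: Zeros inside |z| < 9: -5, 3, -1, -6
Step 4: Jensen sum = log(9/5) + log(9/3) + log(9/1) + log(9/6) = 4.2891
Step 5: n(R) = number of terms in the Jensen sum = count of zeros inside |z| < 9 = 4

4


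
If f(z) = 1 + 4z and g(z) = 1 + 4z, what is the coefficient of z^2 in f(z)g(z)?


Step 1: z^2 term in f*g comes from: (1)*(0) + (4z)*(4z) + (0)*(1)
Step 2: = 0 + 16 + 0
Step 3: = 16

16


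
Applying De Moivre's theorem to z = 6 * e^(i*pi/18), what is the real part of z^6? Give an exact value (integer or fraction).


Step 1: By De Moivre's theorem, z^6 = 6^6 * e^(i*6*pi/18) = 46656 * (cos(pi/3) + i*sin(pi/3))
Step 2: |z|^6 = 6^6 = 46656
Step 3: The angle pi/3 already lies in [0, 2*pi)
Step 4: cos(pi/3) = 1/2
Step 5: Re(z^6) = 46656 * 1/2 = 23328

23328


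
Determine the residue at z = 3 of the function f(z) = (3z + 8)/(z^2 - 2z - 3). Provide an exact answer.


Step 1: Q(z) = z^2 - 2z - 3 = (z - 3)(z + 1)
Step 2: Q'(z) = 2z - 2
Step 3: Q'(3) = 4, P(3) = 17
Step 4: Res = P(3)/Q'(3) = 17/4 = 17/4

17/4


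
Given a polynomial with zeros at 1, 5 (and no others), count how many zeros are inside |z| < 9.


Step 1: Check each root:
  z = 1: |1| = 1 < 9
  z = 5: |5| = 5 < 9
Step 2: Count = 2

2


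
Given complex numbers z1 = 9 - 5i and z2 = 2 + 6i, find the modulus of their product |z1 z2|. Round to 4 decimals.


Step 1: |z1| = sqrt(9^2 + (-5)^2) = sqrt(106)
Step 2: |z2| = sqrt(2^2 + 6^2) = sqrt(40)
Step 3: |z1*z2| = |z1|*|z2| = sqrt(106) * sqrt(40) = sqrt(106 * 40) = sqrt(4240)
Step 4: = 65.1153

65.1153


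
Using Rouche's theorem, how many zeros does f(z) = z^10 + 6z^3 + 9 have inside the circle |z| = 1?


Step 1: On |z| = 1 the three terms have sizes |z^10| = 1^10 = 1, |6z^3| = 6*1^3 = 6, |9| = 9
Step 2: The dominant term is g(z) = 9; let h(z) = z^10 + 6z^3 so f = g + h
Step 3: On |z| = 1: |g| = 9 and |h| <= 1 + 6 = 7
Step 4: Since 9 > 7, |h| < |g| on |z| = 1, so by Rouche f has the same number of zeros as g inside |z| < 1
Step 5: g(z) = 9 is a nonzero constant with no zeros inside |z| < 1. Answer = 0

0


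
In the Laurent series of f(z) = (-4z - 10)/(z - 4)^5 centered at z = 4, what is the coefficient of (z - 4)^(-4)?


Step 1: Write the numerator in powers of (z - 4): -4z - 10 = -4(z - 4) + (-4*4 - 10) = -4(z - 4) - 26
Step 2: Divide by (z - 4)^5: f(z) = -26(z - 4)^(-5) - 4(z - 4)^(-4)
Step 3: This finite sum is the Laurent series of f about z = 4.
Step 4: Coefficient of (z - 4)^(-4) = coefficient of (z - 4) in the re-centred numerator = -4

-4


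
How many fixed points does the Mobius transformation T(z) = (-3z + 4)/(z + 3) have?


Step 1: Fixed points satisfy T(z) = z
Step 2: z^2 + 6z - 4 = 0
Step 3: Discriminant = 6^2 - 4*1*(-4) = 52
Step 4: Number of fixed points = 2

2


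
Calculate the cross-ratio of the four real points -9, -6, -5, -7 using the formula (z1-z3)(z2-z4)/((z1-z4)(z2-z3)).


Step 1: (z1-z3)(z2-z4) = (-4) * 1 = -4
Step 2: (z1-z4)(z2-z3) = (-2) * (-1) = 2
Step 3: Cross-ratio = -4/2 = -2

-2


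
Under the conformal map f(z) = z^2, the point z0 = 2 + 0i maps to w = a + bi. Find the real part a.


Step 1: z0 = 2 + 0i
Step 2: z0^2 = 2^2 - 0^2 + 0i
Step 3: real part = 4 - 0 = 4

4


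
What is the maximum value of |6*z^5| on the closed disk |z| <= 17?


Step 1: On |z| = 17, |f(z)| = 6 * |z|^5 = 6 * 17^5
Step 2: By maximum modulus principle, maximum is on boundary.
Step 3: Maximum = 6 * 1419857 = 8519142

8519142


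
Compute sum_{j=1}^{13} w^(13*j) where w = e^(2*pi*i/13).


Step 1: The sum sum_{j=1}^{n} w^(k*j) equals n if n | k, else 0.
Step 2: Here n = 13, k = 13
Step 3: Does n divide k? 13 | 13 -> True
Step 4: Sum = 13

13


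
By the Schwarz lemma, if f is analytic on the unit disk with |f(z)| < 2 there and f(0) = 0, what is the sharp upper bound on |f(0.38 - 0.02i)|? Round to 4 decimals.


Step 1: g = f/2 maps D -> D with g(0) = 0, so by the Schwarz lemma |g(z)| <= |z|, i.e. |f(z)| <= 2|z|; this is sharp (f(z) = 2z).
Step 2: |z0|^2 = 0.38^2 + (-0.02)^2 = 0.1448
Step 3: |z0| = sqrt(0.1448) = 0.380526
Step 4: Best bound = 2 * |z0| = 2 * 0.380526 = 0.7611

0.7611
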